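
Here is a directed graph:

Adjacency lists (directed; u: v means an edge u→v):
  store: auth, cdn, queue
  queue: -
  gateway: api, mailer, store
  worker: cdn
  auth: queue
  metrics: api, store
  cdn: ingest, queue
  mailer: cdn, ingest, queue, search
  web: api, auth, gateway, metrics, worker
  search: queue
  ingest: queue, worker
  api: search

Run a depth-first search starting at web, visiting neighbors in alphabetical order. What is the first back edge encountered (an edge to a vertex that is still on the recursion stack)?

worker→cdn

DFS from web (visiting neighbors in alphabetical order); mark gray on enter, black on exit:
web gray
  api gray
    search gray
      queue gray
      queue black
    search black
  api black
  auth gray
    auth→queue: queue black — skip
  auth black
  gateway gray
    gateway→api: api black — skip
    mailer gray
      cdn gray
        ingest gray
          ingest→queue: queue black — skip
          worker gray
            worker→cdn: cdn is gray → back edge
First back edge: worker → cdn.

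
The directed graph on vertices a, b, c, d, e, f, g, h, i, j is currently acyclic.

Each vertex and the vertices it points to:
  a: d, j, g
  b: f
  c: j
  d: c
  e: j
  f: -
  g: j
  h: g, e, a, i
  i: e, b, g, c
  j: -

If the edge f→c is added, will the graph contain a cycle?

Adding f→c creates a cycle iff c can already reach f.
Explore from c: no path reaches f. The graph stays acyclic.

No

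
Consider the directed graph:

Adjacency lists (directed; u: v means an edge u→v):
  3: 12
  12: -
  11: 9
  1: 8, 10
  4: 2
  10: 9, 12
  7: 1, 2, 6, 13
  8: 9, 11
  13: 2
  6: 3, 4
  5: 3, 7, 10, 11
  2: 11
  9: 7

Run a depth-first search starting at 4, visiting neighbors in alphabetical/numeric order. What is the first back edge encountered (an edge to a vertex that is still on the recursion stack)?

8→9

DFS from 4 (visiting neighbors in alphabetical/numeric order); mark gray on enter, black on exit:
4 gray
  2 gray
    11 gray
      9 gray
        7 gray
          1 gray
            8 gray
              8→9: 9 is gray → back edge
First back edge: 8 → 9.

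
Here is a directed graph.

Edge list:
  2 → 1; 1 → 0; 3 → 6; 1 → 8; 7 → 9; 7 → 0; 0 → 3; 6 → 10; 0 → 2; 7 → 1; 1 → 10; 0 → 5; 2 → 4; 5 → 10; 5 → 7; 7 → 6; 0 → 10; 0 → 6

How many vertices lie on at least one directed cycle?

5

A vertex is on a directed cycle iff it belongs to a strongly connected component of size ≥ 2 (or has a self-loop).
The vertices on cycles are {0, 1, 2, 5, 7} — 5 in total.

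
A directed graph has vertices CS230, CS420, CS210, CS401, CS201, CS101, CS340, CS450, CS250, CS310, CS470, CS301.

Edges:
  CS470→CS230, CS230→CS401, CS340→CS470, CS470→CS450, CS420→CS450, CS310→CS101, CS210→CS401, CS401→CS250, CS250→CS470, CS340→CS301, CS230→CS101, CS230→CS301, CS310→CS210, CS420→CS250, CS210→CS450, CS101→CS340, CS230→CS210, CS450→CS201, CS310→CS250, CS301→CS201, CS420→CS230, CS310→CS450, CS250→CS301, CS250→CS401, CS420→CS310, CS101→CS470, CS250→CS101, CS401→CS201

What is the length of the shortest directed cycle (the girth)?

For each vertex v, BFS finds the shortest path from v back to v.
The shortest such closed walk is CS401 → CS250 → CS401, length 2.

2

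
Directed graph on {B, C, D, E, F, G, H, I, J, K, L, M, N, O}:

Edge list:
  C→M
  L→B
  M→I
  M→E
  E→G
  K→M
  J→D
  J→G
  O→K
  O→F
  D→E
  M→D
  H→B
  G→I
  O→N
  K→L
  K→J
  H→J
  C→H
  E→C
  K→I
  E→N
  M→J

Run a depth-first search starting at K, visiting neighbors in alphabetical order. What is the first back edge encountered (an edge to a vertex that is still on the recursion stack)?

DFS from K (visiting neighbors in alphabetical order); mark gray on enter, black on exit:
K gray
  I gray
  I black
  J gray
    D gray
      E gray
        C gray
          H gray
            B gray
            B black
            H→J: J is gray → back edge
First back edge: H → J.

H->J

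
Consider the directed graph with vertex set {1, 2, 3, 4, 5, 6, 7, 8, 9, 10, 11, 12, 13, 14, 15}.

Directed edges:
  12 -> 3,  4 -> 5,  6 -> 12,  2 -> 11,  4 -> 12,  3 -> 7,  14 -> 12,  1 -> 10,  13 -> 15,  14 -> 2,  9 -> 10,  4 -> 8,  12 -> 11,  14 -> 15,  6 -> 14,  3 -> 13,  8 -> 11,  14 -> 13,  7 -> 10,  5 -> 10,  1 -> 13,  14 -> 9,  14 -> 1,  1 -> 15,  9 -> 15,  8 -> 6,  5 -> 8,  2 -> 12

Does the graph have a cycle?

No

DFS with white/gray/black marking, starting from 8:
8 gray
  11 gray
  11 black
  6 gray
    12 gray
      12→11: 11 black — skip
      3 gray
        7 gray
          10 gray
          10 black
        7 black
        13 gray
          15 gray
          15 black
        13 black
      3 black
    12 black
    14 gray
      9 gray
        9→10: 10 black — skip
        9→15: 15 black — skip
      9 black
      1 gray
        1→13: 13 black — skip
        1→15: 15 black — skip
        1→10: 10 black — skip
      1 black
      14→15: 15 black — skip
      14→12: 12 black — skip
      2 gray
        2→11: 11 black — skip
        2→12: 12 black — skip
      2 black
      14→13: 13 black — skip
    14 black
  6 black
8 black
4 gray
  5 gray
    5→10: 10 black — skip
    5→8: 8 black — skip
  5 black
  4→8: 8 black — skip
  4→12: 12 black — skip
4 black
Every edge goes to a white or black vertex — no back edge, so the graph is acyclic.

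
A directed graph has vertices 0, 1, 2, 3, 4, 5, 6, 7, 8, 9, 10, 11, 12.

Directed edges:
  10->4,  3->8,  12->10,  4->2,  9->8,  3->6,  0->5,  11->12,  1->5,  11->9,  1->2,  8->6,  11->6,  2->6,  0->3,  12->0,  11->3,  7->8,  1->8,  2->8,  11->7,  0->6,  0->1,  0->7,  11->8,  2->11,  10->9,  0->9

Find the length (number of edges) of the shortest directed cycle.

For each vertex v, BFS finds the shortest path from v back to v.
The shortest such closed walk is 11 → 12 → 0 → 1 → 2 → 11, length 5.

5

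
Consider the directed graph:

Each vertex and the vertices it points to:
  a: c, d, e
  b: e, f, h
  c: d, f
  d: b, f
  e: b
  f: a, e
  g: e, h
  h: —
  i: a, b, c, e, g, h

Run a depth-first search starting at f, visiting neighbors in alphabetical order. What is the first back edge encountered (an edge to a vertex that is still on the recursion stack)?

e→b

DFS from f (visiting neighbors in alphabetical order); mark gray on enter, black on exit:
f gray
  a gray
    c gray
      d gray
        b gray
          e gray
            e→b: b is gray → back edge
First back edge: e → b.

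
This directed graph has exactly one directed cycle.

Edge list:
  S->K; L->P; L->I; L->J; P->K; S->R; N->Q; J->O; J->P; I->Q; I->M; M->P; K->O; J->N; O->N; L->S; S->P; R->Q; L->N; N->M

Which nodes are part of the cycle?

DFS with gray/black marking from O:
O gray
  N gray
    M gray
      P gray
        K gray
          K→O: O is gray → back edge
Back edge closes the cycle O → N → M → P → K → O; its vertices are {K, M, N, O, P}.

K, M, N, O, P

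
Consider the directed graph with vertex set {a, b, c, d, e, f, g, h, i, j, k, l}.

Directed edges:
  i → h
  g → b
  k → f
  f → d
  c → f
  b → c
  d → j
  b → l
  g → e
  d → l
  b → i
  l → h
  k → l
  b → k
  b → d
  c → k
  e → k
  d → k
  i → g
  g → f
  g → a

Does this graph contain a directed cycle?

Yes

DFS with white/gray/black marking, starting from g:
g gray
  e gray
    k gray
      l gray
        h gray
        h black
      l black
      f gray
        d gray
          d→k: k is gray → back edge
Back edge found, so a cycle exists: k → f → d → k.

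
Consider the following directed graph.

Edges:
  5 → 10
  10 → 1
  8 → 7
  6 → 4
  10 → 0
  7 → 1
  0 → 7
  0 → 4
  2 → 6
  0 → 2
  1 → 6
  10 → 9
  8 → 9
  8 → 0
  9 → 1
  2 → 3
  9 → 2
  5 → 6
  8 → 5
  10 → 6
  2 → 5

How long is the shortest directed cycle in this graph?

4

For each vertex v, BFS finds the shortest path from v back to v.
The shortest such closed walk is 0 → 2 → 5 → 10 → 0, length 4.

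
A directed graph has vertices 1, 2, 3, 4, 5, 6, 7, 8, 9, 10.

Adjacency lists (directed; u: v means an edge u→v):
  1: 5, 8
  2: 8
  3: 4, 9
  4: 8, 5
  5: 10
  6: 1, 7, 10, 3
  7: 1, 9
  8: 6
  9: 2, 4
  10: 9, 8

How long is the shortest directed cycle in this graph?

For each vertex v, BFS finds the shortest path from v back to v.
The shortest such closed walk is 6 → 10 → 8 → 6, length 3.

3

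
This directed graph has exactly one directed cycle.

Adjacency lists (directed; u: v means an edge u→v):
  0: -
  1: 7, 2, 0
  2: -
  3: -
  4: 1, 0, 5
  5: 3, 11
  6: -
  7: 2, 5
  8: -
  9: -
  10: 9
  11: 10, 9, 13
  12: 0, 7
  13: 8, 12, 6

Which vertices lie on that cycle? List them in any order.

DFS with gray/black marking from 5:
5 gray
  3 gray
  3 black
  11 gray
    10 gray
      9 gray
      9 black
    10 black
    11→9: 9 black — skip
    13 gray
      8 gray
      8 black
      12 gray
        0 gray
        0 black
        7 gray
          2 gray
          2 black
          7→5: 5 is gray → back edge
Back edge closes the cycle 5 → 11 → 13 → 12 → 7 → 5; its vertices are {5, 7, 11, 12, 13}.

5, 7, 11, 12, 13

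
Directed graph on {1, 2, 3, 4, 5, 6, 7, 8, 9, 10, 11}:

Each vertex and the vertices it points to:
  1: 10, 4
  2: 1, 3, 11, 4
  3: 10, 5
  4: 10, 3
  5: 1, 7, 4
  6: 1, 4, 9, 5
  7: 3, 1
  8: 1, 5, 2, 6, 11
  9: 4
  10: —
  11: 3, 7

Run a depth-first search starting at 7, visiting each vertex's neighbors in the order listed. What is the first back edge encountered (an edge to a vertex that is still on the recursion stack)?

DFS from 7 (visiting each vertex's neighbors in the order listed); mark gray on enter, black on exit:
7 gray
  3 gray
    10 gray
    10 black
    5 gray
      1 gray
        1→10: 10 black — skip
        4 gray
          4→10: 10 black — skip
          4→3: 3 is gray → back edge
First back edge: 4 → 3.

4->3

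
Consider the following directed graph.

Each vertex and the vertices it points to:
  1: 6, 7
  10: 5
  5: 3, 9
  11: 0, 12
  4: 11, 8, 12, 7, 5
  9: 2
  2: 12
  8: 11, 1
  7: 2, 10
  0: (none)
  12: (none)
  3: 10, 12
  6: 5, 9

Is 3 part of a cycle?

Yes

3 is on a cycle iff 3 can reach itself via ≥1 edge.
3 → 10 → 5 → 3 — yes.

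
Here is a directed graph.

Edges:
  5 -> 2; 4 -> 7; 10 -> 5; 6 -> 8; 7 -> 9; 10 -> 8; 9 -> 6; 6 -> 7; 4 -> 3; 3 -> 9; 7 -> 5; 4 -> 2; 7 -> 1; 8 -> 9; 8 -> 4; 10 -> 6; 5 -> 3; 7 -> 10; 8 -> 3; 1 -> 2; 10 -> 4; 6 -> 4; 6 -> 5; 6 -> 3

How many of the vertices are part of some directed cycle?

8

A vertex is on a directed cycle iff it belongs to a strongly connected component of size ≥ 2 (or has a self-loop).
The vertices on cycles are {3, 4, 5, 6, 7, 8, 9, 10} — 8 in total.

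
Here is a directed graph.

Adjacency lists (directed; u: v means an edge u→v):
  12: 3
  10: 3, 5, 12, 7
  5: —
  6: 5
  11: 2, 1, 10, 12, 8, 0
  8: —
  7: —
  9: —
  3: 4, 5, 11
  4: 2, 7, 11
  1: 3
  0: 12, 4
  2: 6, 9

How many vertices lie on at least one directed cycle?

7

A vertex is on a directed cycle iff it belongs to a strongly connected component of size ≥ 2 (or has a self-loop).
The vertices on cycles are {0, 1, 3, 4, 10, 11, 12} — 7 in total.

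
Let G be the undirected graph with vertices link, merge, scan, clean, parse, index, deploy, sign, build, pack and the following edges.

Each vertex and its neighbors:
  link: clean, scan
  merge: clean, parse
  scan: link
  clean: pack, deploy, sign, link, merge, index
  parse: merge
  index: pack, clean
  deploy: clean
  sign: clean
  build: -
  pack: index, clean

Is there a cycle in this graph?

Yes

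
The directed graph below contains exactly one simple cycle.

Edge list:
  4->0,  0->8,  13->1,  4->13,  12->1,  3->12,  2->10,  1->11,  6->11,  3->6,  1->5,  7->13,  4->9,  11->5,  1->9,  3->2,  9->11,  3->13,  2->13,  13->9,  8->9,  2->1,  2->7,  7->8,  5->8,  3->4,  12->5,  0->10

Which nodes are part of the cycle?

5, 8, 9, 11

DFS with gray/black marking from 8:
8 gray
  9 gray
    11 gray
      5 gray
        5→8: 8 is gray → back edge
Back edge closes the cycle 8 → 9 → 11 → 5 → 8; its vertices are {5, 8, 9, 11}.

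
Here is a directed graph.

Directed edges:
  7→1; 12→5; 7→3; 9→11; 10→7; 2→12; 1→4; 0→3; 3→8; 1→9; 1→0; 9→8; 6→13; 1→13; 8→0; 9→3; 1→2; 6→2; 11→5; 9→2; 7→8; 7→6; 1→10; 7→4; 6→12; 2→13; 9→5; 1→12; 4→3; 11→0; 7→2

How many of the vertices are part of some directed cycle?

6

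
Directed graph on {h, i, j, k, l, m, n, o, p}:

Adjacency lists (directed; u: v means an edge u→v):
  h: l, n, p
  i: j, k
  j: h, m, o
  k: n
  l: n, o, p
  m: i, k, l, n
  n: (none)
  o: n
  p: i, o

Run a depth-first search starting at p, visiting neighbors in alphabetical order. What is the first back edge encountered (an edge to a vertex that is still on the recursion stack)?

DFS from p (visiting neighbors in alphabetical order); mark gray on enter, black on exit:
p gray
  i gray
    j gray
      h gray
        l gray
          n gray
          n black
          o gray
            o→n: n black — skip
          o black
          l→p: p is gray → back edge
First back edge: l → p.

l→p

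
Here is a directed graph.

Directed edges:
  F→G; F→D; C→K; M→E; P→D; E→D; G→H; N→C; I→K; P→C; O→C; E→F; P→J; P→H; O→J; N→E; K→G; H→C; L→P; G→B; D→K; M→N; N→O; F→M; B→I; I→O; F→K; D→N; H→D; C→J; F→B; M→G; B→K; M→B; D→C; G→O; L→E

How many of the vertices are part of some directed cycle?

12

A vertex is on a directed cycle iff it belongs to a strongly connected component of size ≥ 2 (or has a self-loop).
The vertices on cycles are {B, C, D, E, F, G, H, I, K, M, N, O} — 12 in total.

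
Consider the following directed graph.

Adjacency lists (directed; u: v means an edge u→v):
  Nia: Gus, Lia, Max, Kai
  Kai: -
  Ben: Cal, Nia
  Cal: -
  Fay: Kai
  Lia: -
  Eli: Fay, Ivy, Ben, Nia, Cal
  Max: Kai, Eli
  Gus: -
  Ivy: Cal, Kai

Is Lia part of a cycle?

Lia lies on a cycle iff there is a path from Lia back to itself.
Exploring from Lia, it never reaches itself; equivalently, its strongly connected component is a singleton.

No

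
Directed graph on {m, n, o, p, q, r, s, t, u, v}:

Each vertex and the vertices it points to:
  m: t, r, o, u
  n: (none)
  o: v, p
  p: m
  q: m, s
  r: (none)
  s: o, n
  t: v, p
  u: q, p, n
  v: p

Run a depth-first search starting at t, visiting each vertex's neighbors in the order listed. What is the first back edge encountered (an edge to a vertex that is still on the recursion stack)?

m→t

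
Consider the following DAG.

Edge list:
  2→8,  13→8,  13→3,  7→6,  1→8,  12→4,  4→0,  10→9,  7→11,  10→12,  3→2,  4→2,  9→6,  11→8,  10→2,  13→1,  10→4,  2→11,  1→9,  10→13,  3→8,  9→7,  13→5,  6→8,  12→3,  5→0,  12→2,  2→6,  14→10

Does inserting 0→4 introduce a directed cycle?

Adding 0→4 creates a cycle iff 4 can already reach 0.
Path from 4: 4 → 0.
So 4 → … → 0 → 4 is a cycle.

Yes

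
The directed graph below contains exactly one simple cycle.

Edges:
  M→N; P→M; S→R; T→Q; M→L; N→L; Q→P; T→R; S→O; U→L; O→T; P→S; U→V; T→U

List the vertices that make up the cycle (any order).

DFS with gray/black marking from Q:
Q gray
  P gray
    M gray
      N gray
        L gray
        L black
      N black
      M→L: L black — skip
    M black
    S gray
      O gray
        T gray
          R gray
          R black
          U gray
            U→L: L black — skip
            V gray
            V black
          U black
          T→Q: Q is gray → back edge
Back edge closes the cycle Q → P → S → O → T → Q; its vertices are {O, P, Q, S, T}.

O, P, Q, S, T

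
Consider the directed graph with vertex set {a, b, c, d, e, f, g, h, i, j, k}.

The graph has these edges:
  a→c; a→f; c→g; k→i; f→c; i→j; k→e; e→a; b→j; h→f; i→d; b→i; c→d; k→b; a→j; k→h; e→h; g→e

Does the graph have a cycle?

Yes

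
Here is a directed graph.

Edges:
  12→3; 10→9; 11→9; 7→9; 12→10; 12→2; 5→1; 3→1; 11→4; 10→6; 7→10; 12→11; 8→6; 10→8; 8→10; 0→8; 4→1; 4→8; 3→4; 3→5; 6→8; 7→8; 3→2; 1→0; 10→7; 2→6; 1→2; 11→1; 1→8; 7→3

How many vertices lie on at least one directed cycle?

A vertex is on a directed cycle iff it belongs to a strongly connected component of size ≥ 2 (or has a self-loop).
The vertices on cycles are {0, 1, 2, 3, 4, 5, 6, 7, 8, 10} — 10 in total.

10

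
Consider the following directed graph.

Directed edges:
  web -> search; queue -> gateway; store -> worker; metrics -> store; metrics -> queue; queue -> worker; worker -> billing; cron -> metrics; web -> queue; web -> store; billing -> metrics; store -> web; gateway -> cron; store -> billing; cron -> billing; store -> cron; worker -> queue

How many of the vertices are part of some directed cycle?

A vertex is on a directed cycle iff it belongs to a strongly connected component of size ≥ 2 (or has a self-loop).
The vertices on cycles are {web, cron, queue, store, worker, billing, gateway, metrics} — 8 in total.

8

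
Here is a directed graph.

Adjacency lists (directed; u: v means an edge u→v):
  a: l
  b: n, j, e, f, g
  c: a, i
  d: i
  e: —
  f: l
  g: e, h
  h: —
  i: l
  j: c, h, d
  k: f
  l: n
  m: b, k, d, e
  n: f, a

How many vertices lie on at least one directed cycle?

4

A vertex is on a directed cycle iff it belongs to a strongly connected component of size ≥ 2 (or has a self-loop).
The vertices on cycles are {a, f, l, n} — 4 in total.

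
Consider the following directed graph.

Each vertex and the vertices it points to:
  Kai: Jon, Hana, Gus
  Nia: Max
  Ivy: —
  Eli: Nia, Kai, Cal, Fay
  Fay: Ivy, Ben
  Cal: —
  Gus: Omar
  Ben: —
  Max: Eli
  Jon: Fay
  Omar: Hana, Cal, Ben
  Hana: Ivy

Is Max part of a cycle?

Yes

Max is on a cycle iff Max can reach itself via ≥1 edge.
Max → Eli → Nia → Max — yes.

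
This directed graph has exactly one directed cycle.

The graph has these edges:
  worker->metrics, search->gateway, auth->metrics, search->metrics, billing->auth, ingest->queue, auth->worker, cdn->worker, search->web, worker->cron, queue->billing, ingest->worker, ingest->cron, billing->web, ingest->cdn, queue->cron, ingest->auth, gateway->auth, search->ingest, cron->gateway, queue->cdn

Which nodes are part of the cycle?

DFS with gray/black marking from cron:
cron gray
  gateway gray
    auth gray
      worker gray
        worker→cron: cron is gray → back edge
Back edge closes the cycle cron → gateway → auth → worker → cron; its vertices are {auth, cron, worker, gateway}.

auth, cron, worker, gateway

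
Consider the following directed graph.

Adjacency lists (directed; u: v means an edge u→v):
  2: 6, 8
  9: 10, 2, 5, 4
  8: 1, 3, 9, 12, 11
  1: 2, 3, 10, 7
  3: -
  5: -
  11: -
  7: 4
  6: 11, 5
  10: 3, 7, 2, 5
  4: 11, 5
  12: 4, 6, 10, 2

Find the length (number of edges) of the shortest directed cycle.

3

For each vertex v, BFS finds the shortest path from v back to v.
The shortest such closed walk is 8 → 1 → 2 → 8, length 3.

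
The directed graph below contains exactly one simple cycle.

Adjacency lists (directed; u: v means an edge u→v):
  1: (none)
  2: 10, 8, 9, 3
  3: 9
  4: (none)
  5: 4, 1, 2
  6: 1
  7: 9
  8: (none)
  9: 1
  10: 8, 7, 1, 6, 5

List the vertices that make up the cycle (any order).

DFS with gray/black marking from 2:
2 gray
  10 gray
    8 gray
    8 black
    7 gray
      9 gray
        1 gray
        1 black
      9 black
    7 black
    10→1: 1 black — skip
    6 gray
      6→1: 1 black — skip
    6 black
    5 gray
      4 gray
      4 black
      5→1: 1 black — skip
      5→2: 2 is gray → back edge
Back edge closes the cycle 2 → 10 → 5 → 2; its vertices are {2, 5, 10}.

2, 5, 10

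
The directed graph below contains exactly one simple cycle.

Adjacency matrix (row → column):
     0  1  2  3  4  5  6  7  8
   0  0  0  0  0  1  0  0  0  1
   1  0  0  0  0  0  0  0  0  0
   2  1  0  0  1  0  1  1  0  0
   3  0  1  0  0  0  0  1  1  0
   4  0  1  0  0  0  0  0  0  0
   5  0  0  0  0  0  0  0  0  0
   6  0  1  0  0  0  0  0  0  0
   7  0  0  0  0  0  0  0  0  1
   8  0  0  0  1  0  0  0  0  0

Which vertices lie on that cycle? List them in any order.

3, 7, 8

DFS with gray/black marking from 8:
8 gray
  3 gray
    7 gray
      7→8: 8 is gray → back edge
Back edge closes the cycle 8 → 3 → 7 → 8; its vertices are {3, 7, 8}.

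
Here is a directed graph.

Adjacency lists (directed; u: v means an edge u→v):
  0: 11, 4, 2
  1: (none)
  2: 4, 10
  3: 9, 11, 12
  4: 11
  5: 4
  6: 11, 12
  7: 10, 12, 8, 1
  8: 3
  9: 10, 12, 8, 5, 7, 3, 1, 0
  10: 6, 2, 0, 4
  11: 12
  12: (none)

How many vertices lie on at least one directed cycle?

A vertex is on a directed cycle iff it belongs to a strongly connected component of size ≥ 2 (or has a self-loop).
The vertices on cycles are {0, 2, 3, 7, 8, 9, 10} — 7 in total.

7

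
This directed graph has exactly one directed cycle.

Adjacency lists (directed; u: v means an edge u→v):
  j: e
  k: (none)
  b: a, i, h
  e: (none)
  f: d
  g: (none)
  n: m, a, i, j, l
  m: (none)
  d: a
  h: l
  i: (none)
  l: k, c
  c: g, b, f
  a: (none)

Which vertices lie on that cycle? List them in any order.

b, c, h, l

DFS with gray/black marking from l:
l gray
  k gray
  k black
  c gray
    g gray
    g black
    b gray
      a gray
      a black
      i gray
      i black
      h gray
        h→l: l is gray → back edge
Back edge closes the cycle l → c → b → h → l; its vertices are {b, c, h, l}.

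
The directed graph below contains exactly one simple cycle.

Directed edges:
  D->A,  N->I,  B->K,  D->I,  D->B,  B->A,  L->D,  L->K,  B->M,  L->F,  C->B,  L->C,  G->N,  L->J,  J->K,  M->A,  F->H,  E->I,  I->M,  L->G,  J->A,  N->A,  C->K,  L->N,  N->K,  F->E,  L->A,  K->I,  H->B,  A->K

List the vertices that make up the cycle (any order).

A, I, K, M

DFS with gray/black marking from A:
A gray
  K gray
    I gray
      M gray
        M→A: A is gray → back edge
Back edge closes the cycle A → K → I → M → A; its vertices are {A, I, K, M}.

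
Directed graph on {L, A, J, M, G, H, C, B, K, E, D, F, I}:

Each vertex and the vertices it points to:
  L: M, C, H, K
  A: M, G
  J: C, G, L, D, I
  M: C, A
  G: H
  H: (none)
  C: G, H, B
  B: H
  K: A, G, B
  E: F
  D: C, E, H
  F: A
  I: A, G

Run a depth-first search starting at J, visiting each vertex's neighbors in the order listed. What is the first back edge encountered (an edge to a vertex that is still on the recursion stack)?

A->M

DFS from J (visiting each vertex's neighbors in the order listed); mark gray on enter, black on exit:
J gray
  C gray
    G gray
      H gray
      H black
    G black
    C→H: H black — skip
    B gray
      B→H: H black — skip
    B black
  C black
  J→G: G black — skip
  L gray
    M gray
      M→C: C black — skip
      A gray
        A→M: M is gray → back edge
First back edge: A → M.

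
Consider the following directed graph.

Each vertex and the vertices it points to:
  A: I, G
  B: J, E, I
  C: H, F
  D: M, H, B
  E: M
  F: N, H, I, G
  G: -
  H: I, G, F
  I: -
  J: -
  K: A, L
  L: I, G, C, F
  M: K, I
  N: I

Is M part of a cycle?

No

M lies on a cycle iff there is a path from M back to itself.
Exploring from M, it never reaches itself; equivalently, its strongly connected component is a singleton.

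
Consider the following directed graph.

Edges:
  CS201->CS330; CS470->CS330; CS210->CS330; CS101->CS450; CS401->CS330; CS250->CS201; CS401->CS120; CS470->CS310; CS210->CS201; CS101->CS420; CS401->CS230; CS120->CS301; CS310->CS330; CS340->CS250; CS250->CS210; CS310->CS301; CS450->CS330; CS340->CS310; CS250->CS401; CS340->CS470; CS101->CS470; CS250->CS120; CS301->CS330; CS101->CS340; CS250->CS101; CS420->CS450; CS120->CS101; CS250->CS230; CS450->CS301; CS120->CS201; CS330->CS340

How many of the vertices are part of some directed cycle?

13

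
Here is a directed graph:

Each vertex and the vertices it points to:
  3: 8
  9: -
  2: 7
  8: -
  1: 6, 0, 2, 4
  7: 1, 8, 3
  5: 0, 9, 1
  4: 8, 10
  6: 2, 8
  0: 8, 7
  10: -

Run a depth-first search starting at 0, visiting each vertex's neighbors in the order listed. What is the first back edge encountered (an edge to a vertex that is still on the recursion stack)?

DFS from 0 (visiting each vertex's neighbors in the order listed); mark gray on enter, black on exit:
0 gray
  8 gray
  8 black
  7 gray
    1 gray
      6 gray
        2 gray
          2→7: 7 is gray → back edge
First back edge: 2 → 7.

2->7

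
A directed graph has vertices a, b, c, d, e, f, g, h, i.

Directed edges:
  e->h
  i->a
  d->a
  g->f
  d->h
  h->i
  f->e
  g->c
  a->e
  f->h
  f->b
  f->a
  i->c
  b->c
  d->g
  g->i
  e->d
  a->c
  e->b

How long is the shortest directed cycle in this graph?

3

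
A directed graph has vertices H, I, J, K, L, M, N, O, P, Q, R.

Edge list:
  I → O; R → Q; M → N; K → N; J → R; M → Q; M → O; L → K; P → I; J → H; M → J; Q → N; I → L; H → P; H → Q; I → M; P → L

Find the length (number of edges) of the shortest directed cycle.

5

For each vertex v, BFS finds the shortest path from v back to v.
The shortest such closed walk is P → I → M → J → H → P, length 5.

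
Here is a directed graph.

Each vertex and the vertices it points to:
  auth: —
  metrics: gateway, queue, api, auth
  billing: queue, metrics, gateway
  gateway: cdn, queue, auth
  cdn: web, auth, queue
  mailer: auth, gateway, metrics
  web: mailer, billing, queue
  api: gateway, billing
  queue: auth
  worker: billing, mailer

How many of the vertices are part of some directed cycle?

7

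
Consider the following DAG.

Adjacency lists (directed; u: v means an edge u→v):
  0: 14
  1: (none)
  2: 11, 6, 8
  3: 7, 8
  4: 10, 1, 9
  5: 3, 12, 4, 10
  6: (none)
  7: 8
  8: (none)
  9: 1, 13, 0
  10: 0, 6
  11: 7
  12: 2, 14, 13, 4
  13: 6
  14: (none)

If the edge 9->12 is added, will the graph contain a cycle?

Adding 9→12 creates a cycle iff 12 can already reach 9.
Path from 12: 12 → 4 → 9.
So 12 → … → 9 → 12 is a cycle.

Yes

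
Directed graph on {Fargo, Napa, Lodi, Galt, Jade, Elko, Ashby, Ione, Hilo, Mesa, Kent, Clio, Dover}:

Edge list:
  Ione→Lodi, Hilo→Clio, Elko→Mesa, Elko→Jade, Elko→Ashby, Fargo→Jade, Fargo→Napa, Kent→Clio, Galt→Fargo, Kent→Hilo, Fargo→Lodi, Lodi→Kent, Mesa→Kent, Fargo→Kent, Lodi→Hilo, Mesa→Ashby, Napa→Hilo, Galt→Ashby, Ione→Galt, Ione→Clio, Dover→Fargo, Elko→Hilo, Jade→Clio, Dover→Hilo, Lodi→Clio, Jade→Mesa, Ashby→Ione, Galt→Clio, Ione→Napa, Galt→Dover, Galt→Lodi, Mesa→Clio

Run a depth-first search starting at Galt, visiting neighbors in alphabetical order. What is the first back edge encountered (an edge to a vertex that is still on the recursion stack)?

DFS from Galt (visiting neighbors in alphabetical order); mark gray on enter, black on exit:
Galt gray
  Ashby gray
    Ione gray
      Clio gray
      Clio black
      Ione→Galt: Galt is gray → back edge
First back edge: Ione → Galt.

Ione->Galt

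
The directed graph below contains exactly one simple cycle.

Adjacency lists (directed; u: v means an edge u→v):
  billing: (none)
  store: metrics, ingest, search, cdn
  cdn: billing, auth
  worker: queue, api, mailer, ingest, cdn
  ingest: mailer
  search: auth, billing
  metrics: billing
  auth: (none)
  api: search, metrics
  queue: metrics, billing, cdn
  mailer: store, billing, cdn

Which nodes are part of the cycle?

DFS with gray/black marking from ingest:
ingest gray
  mailer gray
    store gray
      metrics gray
        billing gray
        billing black
      metrics black
      store→ingest: ingest is gray → back edge
Back edge closes the cycle ingest → mailer → store → ingest; its vertices are {store, ingest, mailer}.

store, ingest, mailer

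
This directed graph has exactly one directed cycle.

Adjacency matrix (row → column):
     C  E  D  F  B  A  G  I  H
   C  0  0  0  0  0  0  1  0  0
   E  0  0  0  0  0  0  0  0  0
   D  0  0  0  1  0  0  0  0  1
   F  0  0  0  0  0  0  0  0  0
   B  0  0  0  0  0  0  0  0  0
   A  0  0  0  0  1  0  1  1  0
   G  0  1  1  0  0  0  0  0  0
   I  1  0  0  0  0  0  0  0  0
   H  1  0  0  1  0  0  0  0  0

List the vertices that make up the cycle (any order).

C, D, G, H

DFS with gray/black marking from G:
G gray
  E gray
  E black
  D gray
    F gray
    F black
    H gray
      C gray
        C→G: G is gray → back edge
Back edge closes the cycle G → D → H → C → G; its vertices are {C, D, G, H}.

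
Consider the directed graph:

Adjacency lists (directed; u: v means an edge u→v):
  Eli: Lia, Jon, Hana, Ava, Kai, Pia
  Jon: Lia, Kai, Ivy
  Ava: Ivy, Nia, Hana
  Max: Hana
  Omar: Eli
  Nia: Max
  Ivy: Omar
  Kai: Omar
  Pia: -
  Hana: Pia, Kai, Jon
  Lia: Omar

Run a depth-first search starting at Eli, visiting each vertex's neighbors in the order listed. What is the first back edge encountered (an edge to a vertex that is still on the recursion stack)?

DFS from Eli (visiting each vertex's neighbors in the order listed); mark gray on enter, black on exit:
Eli gray
  Lia gray
    Omar gray
      Omar→Eli: Eli is gray → back edge
First back edge: Omar → Eli.

Omar→Eli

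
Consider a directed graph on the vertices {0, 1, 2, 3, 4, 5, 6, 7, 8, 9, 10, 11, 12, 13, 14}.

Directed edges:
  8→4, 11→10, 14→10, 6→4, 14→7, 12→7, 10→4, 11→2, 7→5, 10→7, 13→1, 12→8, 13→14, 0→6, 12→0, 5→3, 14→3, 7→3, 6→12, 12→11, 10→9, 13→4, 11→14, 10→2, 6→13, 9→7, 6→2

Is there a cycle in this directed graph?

Yes

DFS with white/gray/black marking, starting from 5:
5 gray
  3 gray
  3 black
5 black
0 gray
  6 gray
    4 gray
    4 black
    13 gray
      13→4: 4 black — skip
      14 gray
        7 gray
          7→3: 3 black — skip
          7→5: 5 black — skip
        7 black
        14→3: 3 black — skip
        10 gray
          10→7: 7 black — skip
          9 gray
            9→7: 7 black — skip
          9 black
          2 gray
          2 black
          10→4: 4 black — skip
        10 black
      14 black
      1 gray
      1 black
    13 black
    6→2: 2 black — skip
    12 gray
      12→0: 0 is gray → back edge
Back edge found, so a cycle exists: 0 → 6 → 12 → 0.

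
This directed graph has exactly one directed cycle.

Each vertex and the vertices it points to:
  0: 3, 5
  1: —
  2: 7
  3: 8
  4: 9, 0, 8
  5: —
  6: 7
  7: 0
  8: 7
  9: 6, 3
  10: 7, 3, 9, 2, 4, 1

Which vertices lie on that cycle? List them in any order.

0, 3, 7, 8

DFS with gray/black marking from 0:
0 gray
  3 gray
    8 gray
      7 gray
        7→0: 0 is gray → back edge
Back edge closes the cycle 0 → 3 → 8 → 7 → 0; its vertices are {0, 3, 7, 8}.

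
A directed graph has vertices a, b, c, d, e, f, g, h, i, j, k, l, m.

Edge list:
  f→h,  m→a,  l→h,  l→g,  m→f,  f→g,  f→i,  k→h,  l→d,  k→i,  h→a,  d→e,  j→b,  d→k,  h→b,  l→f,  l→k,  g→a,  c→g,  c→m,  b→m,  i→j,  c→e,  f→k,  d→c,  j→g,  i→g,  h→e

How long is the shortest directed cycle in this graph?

4

For each vertex v, BFS finds the shortest path from v back to v.
The shortest such closed walk is f → h → b → m → f, length 4.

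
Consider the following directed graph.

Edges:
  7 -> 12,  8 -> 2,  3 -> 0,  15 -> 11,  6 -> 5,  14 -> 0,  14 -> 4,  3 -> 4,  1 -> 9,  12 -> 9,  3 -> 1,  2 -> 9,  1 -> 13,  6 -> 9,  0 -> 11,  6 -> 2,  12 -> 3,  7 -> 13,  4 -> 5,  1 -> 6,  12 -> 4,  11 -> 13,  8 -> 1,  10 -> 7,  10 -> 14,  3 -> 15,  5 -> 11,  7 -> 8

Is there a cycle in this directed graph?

No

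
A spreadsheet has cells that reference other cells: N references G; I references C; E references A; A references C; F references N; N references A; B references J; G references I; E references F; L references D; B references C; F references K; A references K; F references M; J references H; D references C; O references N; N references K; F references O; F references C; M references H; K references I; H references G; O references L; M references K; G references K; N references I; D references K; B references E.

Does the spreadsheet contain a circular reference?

No

DFS with white/gray/black marking, starting from E:
E gray
  F gray
    N gray
      G gray
        I gray
          C gray
          C black
        I black
        K gray
          K→I: I black — skip
        K black
      G black
      A gray
        A→K: K black — skip
        A→C: C black — skip
      A black
      N→I: I black — skip
      N→K: K black — skip
    N black
    M gray
      M→K: K black — skip
      H gray
        H→G: G black — skip
      H black
    M black
    O gray
      L gray
        D gray
          D→C: C black — skip
          D→K: K black — skip
        D black
      L black
      O→N: N black — skip
    O black
    F→K: K black — skip
    F→C: C black — skip
  F black
  E→A: A black — skip
E black
B gray
  B→E: E black — skip
  J gray
    J→H: H black — skip
  J black
  B→C: C black — skip
B black
Every edge goes to a white or black vertex — no back edge, so the graph is acyclic.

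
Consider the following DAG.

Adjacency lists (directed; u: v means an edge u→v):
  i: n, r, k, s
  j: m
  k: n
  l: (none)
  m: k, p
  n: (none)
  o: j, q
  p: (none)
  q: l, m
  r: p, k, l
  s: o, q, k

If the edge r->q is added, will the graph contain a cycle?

No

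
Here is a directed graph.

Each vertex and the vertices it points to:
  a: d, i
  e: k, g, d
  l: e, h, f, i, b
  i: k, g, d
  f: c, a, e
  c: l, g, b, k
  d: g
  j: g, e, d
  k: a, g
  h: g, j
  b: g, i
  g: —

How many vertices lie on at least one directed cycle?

6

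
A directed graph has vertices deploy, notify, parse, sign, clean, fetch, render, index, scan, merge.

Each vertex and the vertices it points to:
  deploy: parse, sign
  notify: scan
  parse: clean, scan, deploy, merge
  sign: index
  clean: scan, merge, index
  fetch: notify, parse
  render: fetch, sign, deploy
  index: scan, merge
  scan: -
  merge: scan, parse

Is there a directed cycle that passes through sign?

sign is on a cycle iff sign can reach itself via ≥1 edge.
sign → index → merge → parse → deploy → sign — yes.

Yes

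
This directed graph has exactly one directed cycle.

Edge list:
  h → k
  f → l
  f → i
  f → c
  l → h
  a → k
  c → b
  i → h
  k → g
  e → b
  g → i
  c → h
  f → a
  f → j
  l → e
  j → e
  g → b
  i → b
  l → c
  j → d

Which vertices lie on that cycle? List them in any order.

DFS with gray/black marking from k:
k gray
  g gray
    i gray
      b gray
      b black
      h gray
        h→k: k is gray → back edge
Back edge closes the cycle k → g → i → h → k; its vertices are {g, h, i, k}.

g, h, i, k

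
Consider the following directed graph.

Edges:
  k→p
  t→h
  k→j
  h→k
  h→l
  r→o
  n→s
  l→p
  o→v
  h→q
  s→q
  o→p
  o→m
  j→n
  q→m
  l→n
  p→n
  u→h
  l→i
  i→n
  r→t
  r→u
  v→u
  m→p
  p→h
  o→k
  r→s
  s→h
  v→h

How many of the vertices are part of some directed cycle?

A vertex is on a directed cycle iff it belongs to a strongly connected component of size ≥ 2 (or has a self-loop).
The vertices on cycles are {h, i, j, k, l, m, n, p, q, s} — 10 in total.

10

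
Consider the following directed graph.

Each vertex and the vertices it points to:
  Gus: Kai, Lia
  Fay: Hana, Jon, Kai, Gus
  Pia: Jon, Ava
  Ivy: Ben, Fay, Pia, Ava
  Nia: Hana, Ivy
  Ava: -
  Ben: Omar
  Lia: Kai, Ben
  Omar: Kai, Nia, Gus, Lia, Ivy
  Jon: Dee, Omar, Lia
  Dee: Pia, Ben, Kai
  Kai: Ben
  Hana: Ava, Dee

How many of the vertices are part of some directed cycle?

A vertex is on a directed cycle iff it belongs to a strongly connected component of size ≥ 2 (or has a self-loop).
The vertices on cycles are {Ben, Dee, Fay, Gus, Ivy, Jon, Kai, Lia, Nia, Pia, Hana, Omar} — 12 in total.

12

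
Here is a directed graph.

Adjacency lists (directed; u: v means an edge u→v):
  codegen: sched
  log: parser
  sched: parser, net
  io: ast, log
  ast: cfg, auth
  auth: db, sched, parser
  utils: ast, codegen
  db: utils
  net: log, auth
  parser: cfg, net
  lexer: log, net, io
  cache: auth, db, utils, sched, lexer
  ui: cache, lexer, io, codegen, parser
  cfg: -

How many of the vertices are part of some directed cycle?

9

A vertex is on a directed cycle iff it belongs to a strongly connected component of size ≥ 2 (or has a self-loop).
The vertices on cycles are {db, ast, log, net, auth, sched, utils, parser, codegen} — 9 in total.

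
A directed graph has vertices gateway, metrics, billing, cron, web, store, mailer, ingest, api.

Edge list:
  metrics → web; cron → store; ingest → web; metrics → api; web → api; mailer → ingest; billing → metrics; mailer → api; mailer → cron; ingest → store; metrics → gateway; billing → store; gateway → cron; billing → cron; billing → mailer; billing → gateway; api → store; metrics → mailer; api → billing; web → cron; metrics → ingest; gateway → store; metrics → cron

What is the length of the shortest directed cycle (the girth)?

3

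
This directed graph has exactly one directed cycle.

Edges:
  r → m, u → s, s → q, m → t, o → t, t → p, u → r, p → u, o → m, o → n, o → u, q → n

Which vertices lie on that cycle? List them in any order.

DFS with gray/black marking from u:
u gray
  r gray
    m gray
      t gray
        p gray
          p→u: u is gray → back edge
Back edge closes the cycle u → r → m → t → p → u; its vertices are {m, p, r, t, u}.

m, p, r, t, u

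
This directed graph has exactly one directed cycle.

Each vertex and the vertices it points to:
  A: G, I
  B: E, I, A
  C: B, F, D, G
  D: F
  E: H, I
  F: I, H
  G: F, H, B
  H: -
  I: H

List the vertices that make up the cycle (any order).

A, B, G

DFS with gray/black marking from B:
B gray
  E gray
    H gray
    H black
    I gray
      I→H: H black — skip
    I black
  E black
  B→I: I black — skip
  A gray
    G gray
      F gray
        F→I: I black — skip
        F→H: H black — skip
      F black
      G→H: H black — skip
      G→B: B is gray → back edge
Back edge closes the cycle B → A → G → B; its vertices are {A, B, G}.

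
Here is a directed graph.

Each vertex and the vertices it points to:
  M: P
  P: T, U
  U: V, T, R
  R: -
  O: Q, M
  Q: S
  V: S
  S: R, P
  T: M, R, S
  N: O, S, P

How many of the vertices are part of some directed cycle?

6

A vertex is on a directed cycle iff it belongs to a strongly connected component of size ≥ 2 (or has a self-loop).
The vertices on cycles are {M, P, S, T, U, V} — 6 in total.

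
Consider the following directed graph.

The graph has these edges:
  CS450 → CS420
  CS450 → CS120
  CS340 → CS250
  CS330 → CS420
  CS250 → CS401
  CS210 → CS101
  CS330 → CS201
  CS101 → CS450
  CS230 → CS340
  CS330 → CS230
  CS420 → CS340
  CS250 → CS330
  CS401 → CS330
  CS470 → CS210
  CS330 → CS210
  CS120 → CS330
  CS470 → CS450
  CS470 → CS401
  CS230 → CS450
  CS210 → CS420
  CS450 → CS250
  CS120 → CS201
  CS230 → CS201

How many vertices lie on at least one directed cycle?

10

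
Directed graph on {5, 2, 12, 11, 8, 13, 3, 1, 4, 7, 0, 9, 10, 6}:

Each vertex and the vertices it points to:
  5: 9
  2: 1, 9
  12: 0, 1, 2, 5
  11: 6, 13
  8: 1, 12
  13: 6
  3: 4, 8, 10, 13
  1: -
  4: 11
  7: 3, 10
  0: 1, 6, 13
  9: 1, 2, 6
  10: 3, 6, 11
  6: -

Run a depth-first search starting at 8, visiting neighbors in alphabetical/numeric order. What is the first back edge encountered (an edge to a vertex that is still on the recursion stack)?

DFS from 8 (visiting neighbors in alphabetical/numeric order); mark gray on enter, black on exit:
8 gray
  1 gray
  1 black
  12 gray
    0 gray
      0→1: 1 black — skip
      6 gray
      6 black
      13 gray
        13→6: 6 black — skip
      13 black
    0 black
    12→1: 1 black — skip
    2 gray
      2→1: 1 black — skip
      9 gray
        9→1: 1 black — skip
        9→2: 2 is gray → back edge
First back edge: 9 → 2.

9->2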